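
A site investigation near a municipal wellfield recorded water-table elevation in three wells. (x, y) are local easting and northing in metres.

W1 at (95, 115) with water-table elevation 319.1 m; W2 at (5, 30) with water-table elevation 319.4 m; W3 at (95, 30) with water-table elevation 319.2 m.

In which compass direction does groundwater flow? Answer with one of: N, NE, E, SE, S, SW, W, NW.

With h = a·x + b·y + c and W1 as origin, the differences give:
  (-90)·a + (-85)·b = +0.3
  0·a + (-85)·b = +0.1
Eliminate b (×(-85) and ×(-85), subtract): 7650·a = -17.00 → a = ∂h/∂x = -0.002222
Back-substitute: b = ∂h/∂y = -0.001176.
Flow = −∇h = (+0.002222 east, +0.001176 north), which points northeast.

NE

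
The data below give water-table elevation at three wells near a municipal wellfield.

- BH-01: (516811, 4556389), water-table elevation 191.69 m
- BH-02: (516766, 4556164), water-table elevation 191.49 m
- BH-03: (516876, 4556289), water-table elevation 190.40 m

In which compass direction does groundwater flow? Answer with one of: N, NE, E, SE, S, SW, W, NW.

Taking BH-01 as reference: BH-02−BH-01 = (-45, -225, -0.20); BH-03−BH-01 = (65, -100, -1.29).
Determinant of the coordinate differences = (-45)·(-100) − 65·(-225) = 19125.
∂h/∂x = [(-0.20)·(-100) − (-1.29)·(-225)] / 19125 = -0.01413
∂h/∂y = [(-45)·(-1.29) − 65·(-0.20)] / 19125 = +0.003715
Flow = −∇h = (+0.01413 east, -0.003715 north), which points east.

E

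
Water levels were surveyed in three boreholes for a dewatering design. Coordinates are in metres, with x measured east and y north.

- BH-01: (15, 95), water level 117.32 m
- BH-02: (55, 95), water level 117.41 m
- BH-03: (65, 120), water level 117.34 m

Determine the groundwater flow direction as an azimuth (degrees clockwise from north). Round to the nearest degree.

329°

Taking BH-01 as reference: BH-02−BH-01 = (40, 0, +0.09); BH-03−BH-01 = (50, 25, +0.02).
Determinant of the coordinate differences = 40·25 − 50·0 = 1000.
∂h/∂x = [(+0.09)·25 − (+0.02)·0] / 1000 = +0.002250
∂h/∂y = [40·(+0.02) − 50·(+0.09)] / 1000 = -0.003700
Flow direction (−∇h) has components (-0.002250 E, +0.003700 N).
Azimuth = atan2(E, N) = atan2(-0.002250, +0.003700) = 328.7° ≈ 329°.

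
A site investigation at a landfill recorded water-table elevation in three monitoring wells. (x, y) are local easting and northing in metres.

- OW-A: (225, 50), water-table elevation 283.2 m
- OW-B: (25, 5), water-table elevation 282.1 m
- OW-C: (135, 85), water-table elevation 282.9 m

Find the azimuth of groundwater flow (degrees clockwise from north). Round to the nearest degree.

233°

Three-point gradient (reference OW-A): Δ to OW-B = (-200, -45, -1.1), Δ to OW-C = (-90, 35, -0.3).
∂h/∂x = +0.004706, ∂h/∂y = +0.003529 (det = -11050).
Flow direction (−∇h) has components (-0.004706 E, -0.003529 N).
Azimuth = atan2(E, N) = atan2(-0.004706, -0.003529) = 233.1° ≈ 233°.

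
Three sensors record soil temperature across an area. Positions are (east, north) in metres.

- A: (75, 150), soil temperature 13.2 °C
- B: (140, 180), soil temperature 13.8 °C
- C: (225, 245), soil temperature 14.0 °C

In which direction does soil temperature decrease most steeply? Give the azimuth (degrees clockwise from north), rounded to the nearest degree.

Taking A as reference: B−A = (65, 30, +0.6); C−A = (150, 95, +0.8).
Solve a·Δx + b·Δy = ΔT: det = 65·95 − 150·30 = 1675.
∂T/∂x = [(+0.6)·95 − (+0.8)·30] / 1675 = +0.01970
∂T/∂y = [65·(+0.8) − 150·(+0.6)] / 1675 = -0.02269
Steepest decrease is along −∇f: components (-0.01970 E, +0.02269 N).
Azimuth = atan2(-0.01970, +0.02269) = 319.0° ≈ 319°.

319°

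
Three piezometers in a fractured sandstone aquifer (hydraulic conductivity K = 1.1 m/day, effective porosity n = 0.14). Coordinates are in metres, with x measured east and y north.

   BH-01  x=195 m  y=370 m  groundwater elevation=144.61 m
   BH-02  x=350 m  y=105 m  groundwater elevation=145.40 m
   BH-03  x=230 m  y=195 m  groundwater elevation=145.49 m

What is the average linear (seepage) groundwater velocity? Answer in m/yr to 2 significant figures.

23 m/yr

With h = a·x + b·y + c and BH-01 as origin, the differences give:
  155·a + (-265)·b = +0.79
  35·a + (-175)·b = +0.88
Eliminate b (×(-175) and ×(-265), subtract): -17850·a = 94.950 → a = ∂h/∂x = -0.005319
Back-substitute: b = ∂h/∂y = -0.006092.
|∇h| = √(-0.005319² + -0.006092²) = 0.008087
Seepage velocity v = K·i/n = 1.1 × 0.008087 / 0.14 = 0.06354 m/day = 23.21 m/yr.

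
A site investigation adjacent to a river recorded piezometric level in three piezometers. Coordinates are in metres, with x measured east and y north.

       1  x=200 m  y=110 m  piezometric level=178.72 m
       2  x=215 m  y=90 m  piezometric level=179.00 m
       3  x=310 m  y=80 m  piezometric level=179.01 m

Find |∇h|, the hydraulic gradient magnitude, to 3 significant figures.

Taking 1 as reference: 2−1 = (15, -20, +0.28); 3−1 = (110, -30, +0.29).
Solve a·Δx + b·Δy = Δh: det = 15·(-30) − 110·(-20) = 1750.
∂h/∂x = [(+0.28)·(-30) − (+0.29)·(-20)] / 1750 = -0.001486
∂h/∂y = [15·(+0.29) − 110·(+0.28)] / 1750 = -0.01511
|∇h| = √(-0.001486² + -0.01511²) = 0.01518

0.0152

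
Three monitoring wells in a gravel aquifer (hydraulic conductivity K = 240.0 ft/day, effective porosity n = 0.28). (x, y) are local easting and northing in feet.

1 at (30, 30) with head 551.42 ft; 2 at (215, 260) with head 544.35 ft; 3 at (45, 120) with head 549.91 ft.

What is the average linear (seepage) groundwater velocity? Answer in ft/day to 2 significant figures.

22 ft/day

With h = a·x + b·y + c and 1 as origin, the differences give:
  185·a + 230·b = -7.07
  15·a + 90·b = -1.51
Eliminate b (×90 and ×230, subtract): 13200·a = -289.000 → a = ∂h/∂x = -0.02189
Back-substitute: b = ∂h/∂y = -0.01313.
|∇h| = √(-0.02189² + -0.01313²) = 0.02553
Seepage velocity v = K·i/n = 240.0 × 0.02553 / 0.28 = 21.88 ft/day.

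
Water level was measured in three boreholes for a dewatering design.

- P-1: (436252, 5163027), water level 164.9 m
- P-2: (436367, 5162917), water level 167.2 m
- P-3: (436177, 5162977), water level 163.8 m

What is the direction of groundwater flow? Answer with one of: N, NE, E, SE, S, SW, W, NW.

W

Differences from P-1: to P-2 (Δx, Δy, Δh) = (115, -110, +2.3); to P-3 = (-75, -50, -1.1).
Determinant of the coordinate differences = 115·(-50) − (-75)·(-110) = -14000.
∂h/∂x = [(+2.3)·(-50) − (-1.1)·(-110)] / -14000 = +0.01686
∂h/∂y = [115·(-1.1) − (-75)·(+2.3)] / -14000 = -0.003286
Flow = −∇h = (-0.01686 east, +0.003286 north), which points west.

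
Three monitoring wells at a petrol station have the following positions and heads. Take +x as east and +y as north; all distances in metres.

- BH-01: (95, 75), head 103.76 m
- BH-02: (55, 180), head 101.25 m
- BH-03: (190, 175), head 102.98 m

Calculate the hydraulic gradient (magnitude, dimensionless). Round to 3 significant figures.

0.0228

Three-point gradient (reference BH-01): Δ to BH-02 = (-40, 105, -2.51), Δ to BH-03 = (95, 100, -0.78).
∂h/∂x = +0.01210, ∂h/∂y = -0.01930 (det = -13975).
|∇h| = √(0.01210² + -0.01930²) = 0.02278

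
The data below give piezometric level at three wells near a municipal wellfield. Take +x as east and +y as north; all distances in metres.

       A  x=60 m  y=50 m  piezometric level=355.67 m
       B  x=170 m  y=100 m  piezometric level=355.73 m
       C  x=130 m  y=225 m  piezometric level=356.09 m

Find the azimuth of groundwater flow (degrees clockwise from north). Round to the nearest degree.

166°

With h = a·x + b·y + c and A as origin, the differences give:
  110·a + 50·b = +0.06
  70·a + 175·b = +0.42
Eliminate b (×175 and ×50, subtract): 15750·a = -10.500 → a = ∂h/∂x = -0.0006667
Back-substitute: b = ∂h/∂y = +0.002667.
Flow direction (−∇h) has components (+0.0006667 E, -0.002667 N).
Azimuth = atan2(E, N) = atan2(+0.0006667, -0.002667) = 166.0° ≈ 166°.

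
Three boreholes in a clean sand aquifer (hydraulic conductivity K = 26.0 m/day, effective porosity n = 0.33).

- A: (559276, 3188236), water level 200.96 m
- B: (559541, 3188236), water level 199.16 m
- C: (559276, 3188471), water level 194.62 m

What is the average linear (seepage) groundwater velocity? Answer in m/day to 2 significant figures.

2.2 m/day

∂h/∂x = (199.16 − 200.96) / (559541 − 559276) = -0.006792
∂h/∂y = (194.62 − 200.96) / (3188471 − 3188236) = -0.02698
|∇h| = √(-0.006792² + -0.02698²) = 0.02782
Seepage velocity v = K·i/n = 26.0 × 0.02782 / 0.33 = 2.192 m/day.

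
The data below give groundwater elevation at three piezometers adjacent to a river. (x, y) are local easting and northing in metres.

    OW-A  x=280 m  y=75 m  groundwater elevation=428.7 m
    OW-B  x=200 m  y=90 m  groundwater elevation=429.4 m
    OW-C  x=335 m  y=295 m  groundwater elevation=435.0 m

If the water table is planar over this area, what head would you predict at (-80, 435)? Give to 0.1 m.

With h = a·x + b·y + c and OW-A as origin, the differences give:
  (-80)·a + 15·b = +0.7
  55·a + 220·b = +6.3
Eliminate b (×220 and ×15, subtract): -18425·a = 59.50 → a = ∂h/∂x = -0.003229
Back-substitute: b = ∂h/∂y = +0.02944.
h(-80, 435) = 428.7 + (-0.003229)·(-360) + (+0.02944)·(360) = 428.7 +1.163 +10.600 = 440.462 m.

440.5 m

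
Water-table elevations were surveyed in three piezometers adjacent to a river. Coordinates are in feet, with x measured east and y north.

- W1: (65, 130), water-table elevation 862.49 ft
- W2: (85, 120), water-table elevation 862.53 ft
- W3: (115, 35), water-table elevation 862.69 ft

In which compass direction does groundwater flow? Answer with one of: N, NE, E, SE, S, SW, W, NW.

With h = a·x + b·y + c and W1 as origin, the differences give:
  20·a + (-10)·b = +0.04
  50·a + (-95)·b = +0.20
Eliminate b (×(-95) and ×(-10), subtract): -1400·a = -1.800 → a = ∂h/∂x = +0.001286
Back-substitute: b = ∂h/∂y = -0.001429.
Flow = −∇h = (-0.001286 east, +0.001429 north), which points northwest.

NW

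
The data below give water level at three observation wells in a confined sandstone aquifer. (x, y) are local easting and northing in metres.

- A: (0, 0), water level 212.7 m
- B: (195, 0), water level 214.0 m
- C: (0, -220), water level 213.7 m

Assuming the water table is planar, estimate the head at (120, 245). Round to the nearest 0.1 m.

212.4 m

∂h/∂x = (214.0 − 212.7) / (195 − 0) = +0.006667
∂h/∂y = (213.7 − 212.7) / (-220 − 0) = -0.004545
h(120, 245) = 212.7 + (+0.006667)·(120) + (-0.004545)·(245) = 212.7 +0.800 -1.114 = 212.386 m.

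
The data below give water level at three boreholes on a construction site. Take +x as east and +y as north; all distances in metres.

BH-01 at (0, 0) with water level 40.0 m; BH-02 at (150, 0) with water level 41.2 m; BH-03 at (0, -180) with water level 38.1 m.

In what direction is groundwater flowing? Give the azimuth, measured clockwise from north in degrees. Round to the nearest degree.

∂h/∂x = (41.2 − 40.0) / (150 − 0) = +0.008000
∂h/∂y = (38.1 − 40.0) / (-180 − 0) = +0.01056
Flow direction (−∇h) has components (-0.008000 E, -0.01056 N).
Azimuth = atan2(E, N) = atan2(-0.008000, -0.01056) = 217.2° ≈ 217°.

217°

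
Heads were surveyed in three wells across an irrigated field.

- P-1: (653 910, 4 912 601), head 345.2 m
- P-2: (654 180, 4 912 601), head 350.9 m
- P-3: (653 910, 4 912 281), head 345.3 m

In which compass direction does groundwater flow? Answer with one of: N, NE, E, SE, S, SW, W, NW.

∂h/∂x = (350.9 − 345.2) / (654180 − 653910) = +0.02111
∂h/∂y = (345.3 − 345.2) / (4912281 − 4912601) = -0.0003125
Flow = −∇h = (-0.02111 east, +0.0003125 north), which points west.

W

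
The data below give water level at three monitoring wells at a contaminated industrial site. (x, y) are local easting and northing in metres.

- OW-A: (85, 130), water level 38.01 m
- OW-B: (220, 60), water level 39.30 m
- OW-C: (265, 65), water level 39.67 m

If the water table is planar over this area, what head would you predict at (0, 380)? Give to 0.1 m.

36.8 m

Taking OW-A as reference: OW-B−OW-A = (135, -70, +1.29); OW-C−OW-A = (180, -65, +1.66).
Determinant of the coordinate differences = 135·(-65) − 180·(-70) = 3825.
∂h/∂x = [(+1.29)·(-65) − (+1.66)·(-70)] / 3825 = +0.008458
∂h/∂y = [135·(+1.66) − 180·(+1.29)] / 3825 = -0.002118
h(0, 380) = 38.01 + (+0.008458)·(-85) + (-0.002118)·(250) = 38.01 -0.719 -0.529 = 36.762 m.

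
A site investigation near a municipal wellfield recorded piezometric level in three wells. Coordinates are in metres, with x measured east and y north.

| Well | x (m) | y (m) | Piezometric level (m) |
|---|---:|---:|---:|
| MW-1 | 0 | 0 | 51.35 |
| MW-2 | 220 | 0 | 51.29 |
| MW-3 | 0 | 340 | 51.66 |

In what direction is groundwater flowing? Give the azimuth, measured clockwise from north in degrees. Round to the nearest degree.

163°

∂h/∂x = (51.29 − 51.35) / (220 − 0) = -0.0002727
∂h/∂y = (51.66 − 51.35) / (340 − 0) = +0.0009118
Flow direction (−∇h) has components (+0.0002727 E, -0.0009118 N).
Azimuth = atan2(E, N) = atan2(+0.0002727, -0.0009118) = 163.3° ≈ 163°.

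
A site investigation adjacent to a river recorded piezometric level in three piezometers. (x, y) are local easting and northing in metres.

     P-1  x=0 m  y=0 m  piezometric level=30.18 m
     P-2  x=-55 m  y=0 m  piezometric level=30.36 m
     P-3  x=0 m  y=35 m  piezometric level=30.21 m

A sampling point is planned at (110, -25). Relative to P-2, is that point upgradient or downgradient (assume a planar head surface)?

∂h/∂x = (30.36 − 30.18) / (-55 − 0) = -0.003273
∂h/∂y = (30.21 − 30.18) / (35 − 0) = +0.0008571
Head at (110, -25) = 30.18 + (-0.003273)·(110) + (+0.0008571)·(-25) = 29.80 m.
That is lower than the 30.36 m at P-2, so the point is downgradient.

downgradient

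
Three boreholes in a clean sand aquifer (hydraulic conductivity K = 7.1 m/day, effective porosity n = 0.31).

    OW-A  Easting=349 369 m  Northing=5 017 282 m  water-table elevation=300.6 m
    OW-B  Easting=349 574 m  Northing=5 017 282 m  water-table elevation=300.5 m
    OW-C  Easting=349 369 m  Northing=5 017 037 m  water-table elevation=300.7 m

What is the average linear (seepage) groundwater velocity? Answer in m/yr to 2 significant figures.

5.3 m/yr

∂h/∂x = (300.5 − 300.6) / (349574 − 349369) = -0.0004878
∂h/∂y = (300.7 − 300.6) / (5017037 − 5017282) = -0.0004082
|∇h| = √(-0.0004878² + -0.0004082²) = 0.0006361
Seepage velocity v = K·i/n = 7.1 × 0.0006361 / 0.31 = 0.01457 m/day = 5.322 m/yr.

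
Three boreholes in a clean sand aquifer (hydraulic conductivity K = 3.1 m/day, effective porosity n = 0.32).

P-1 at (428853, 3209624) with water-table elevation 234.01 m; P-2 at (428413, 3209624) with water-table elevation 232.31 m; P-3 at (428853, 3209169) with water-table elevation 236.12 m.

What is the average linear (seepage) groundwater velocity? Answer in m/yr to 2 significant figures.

21 m/yr

∂h/∂x = (232.31 − 234.01) / (428413 − 428853) = +0.003864
∂h/∂y = (236.12 − 234.01) / (3209169 − 3209624) = -0.004637
|∇h| = √(0.003864² + -0.004637²) = 0.006036
Seepage velocity v = K·i/n = 3.1 × 0.006036 / 0.32 = 0.05847 m/day = 21.36 m/yr.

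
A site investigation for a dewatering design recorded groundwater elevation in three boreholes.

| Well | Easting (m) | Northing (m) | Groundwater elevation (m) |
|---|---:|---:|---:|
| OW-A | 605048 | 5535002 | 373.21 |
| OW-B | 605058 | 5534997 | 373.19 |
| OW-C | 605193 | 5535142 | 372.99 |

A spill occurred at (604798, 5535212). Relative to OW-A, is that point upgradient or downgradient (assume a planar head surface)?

With h = a·x + b·y + c and OW-A as origin, the differences give:
  10·a + (-5)·b = -0.02
  145·a + 140·b = -0.22
Eliminate b (×140 and ×(-5), subtract): 2125·a = -3.900 → a = ∂h/∂x = -0.001835
Back-substitute: b = ∂h/∂y = +0.0003294.
Head at (604798, 5535212) = 373.21 + (-0.001835)·(-250) + (+0.0003294)·(210) = 373.74 m.
That is higher than the 373.21 m at OW-A, so the point is upgradient.

upgradient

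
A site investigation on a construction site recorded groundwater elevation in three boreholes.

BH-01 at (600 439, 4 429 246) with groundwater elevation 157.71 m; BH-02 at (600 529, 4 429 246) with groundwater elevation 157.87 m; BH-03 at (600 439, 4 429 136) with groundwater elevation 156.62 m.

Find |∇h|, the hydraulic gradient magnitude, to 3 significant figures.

∂h/∂x = (157.87 − 157.71) / (600529 − 600439) = +0.001778
∂h/∂y = (156.62 − 157.71) / (4429136 − 4429246) = +0.009909
|∇h| = √(0.001778² + 0.009909²) = 0.01007

0.0101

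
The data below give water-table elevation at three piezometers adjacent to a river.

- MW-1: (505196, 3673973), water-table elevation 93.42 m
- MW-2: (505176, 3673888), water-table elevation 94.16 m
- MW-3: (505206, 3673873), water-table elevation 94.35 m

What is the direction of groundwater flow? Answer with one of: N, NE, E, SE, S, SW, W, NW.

With h = a·x + b·y + c and MW-1 as origin, the differences give:
  (-20)·a + (-85)·b = +0.74
  10·a + (-100)·b = +0.93
Eliminate b (×(-100) and ×(-85), subtract): 2850·a = 5.050 → a = ∂h/∂x = +0.001772
Back-substitute: b = ∂h/∂y = -0.009123.
Flow = −∇h = (-0.001772 east, +0.009123 north), which points north.

N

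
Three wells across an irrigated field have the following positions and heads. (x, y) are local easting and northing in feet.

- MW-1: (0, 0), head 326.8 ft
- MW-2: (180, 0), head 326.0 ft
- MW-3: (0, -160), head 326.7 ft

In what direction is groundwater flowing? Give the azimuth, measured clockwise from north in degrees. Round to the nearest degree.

098°

∂h/∂x = (326.0 − 326.8) / (180 − 0) = -0.004444
∂h/∂y = (326.7 − 326.8) / (-160 − 0) = +0.0006250
Flow direction (−∇h) has components (+0.004444 E, -0.0006250 N).
Azimuth = atan2(E, N) = atan2(+0.004444, -0.0006250) = 98.0° ≈ 098°.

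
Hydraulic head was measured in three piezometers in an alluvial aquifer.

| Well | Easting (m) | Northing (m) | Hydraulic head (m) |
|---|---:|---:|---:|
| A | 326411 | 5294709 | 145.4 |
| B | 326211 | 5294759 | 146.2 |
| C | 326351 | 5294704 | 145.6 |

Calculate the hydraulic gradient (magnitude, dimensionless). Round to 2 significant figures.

Taking A as reference: B−A = (-200, 50, +0.8); C−A = (-60, -5, +0.2).
Solve a·Δx + b·Δy = Δh: det = (-200)·(-5) − (-60)·50 = 4000.
∂h/∂x = [(+0.8)·(-5) − (+0.2)·50] / 4000 = -0.003500
∂h/∂y = [(-200)·(+0.2) − (-60)·(+0.8)] / 4000 = +0.002000
|∇h| = √(-0.003500² + 0.002000²) = 0.004031

0.0040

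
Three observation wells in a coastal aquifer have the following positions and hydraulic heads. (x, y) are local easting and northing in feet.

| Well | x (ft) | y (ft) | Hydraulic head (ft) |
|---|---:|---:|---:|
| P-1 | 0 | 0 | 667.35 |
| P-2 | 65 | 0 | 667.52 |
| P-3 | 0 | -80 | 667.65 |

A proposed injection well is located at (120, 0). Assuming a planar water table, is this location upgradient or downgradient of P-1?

∂h/∂x = (667.52 − 667.35) / (65 − 0) = +0.002615
∂h/∂y = (667.65 − 667.35) / (-80 − 0) = -0.003750
Head at (120, 0) = 667.35 + (+0.002615)·(120) + (-0.003750)·(0) = 667.66 ft.
That is higher than the 667.35 ft at P-1, so the point is upgradient.

upgradient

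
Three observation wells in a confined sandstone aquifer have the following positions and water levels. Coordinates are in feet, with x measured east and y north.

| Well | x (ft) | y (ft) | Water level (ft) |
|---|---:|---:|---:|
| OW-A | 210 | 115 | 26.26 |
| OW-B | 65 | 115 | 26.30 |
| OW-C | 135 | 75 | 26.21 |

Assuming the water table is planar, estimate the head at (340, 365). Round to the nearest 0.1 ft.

26.7 ft

Differences from OW-A: to OW-B (Δx, Δy, Δh) = (-145, 0, +0.04); to OW-C = (-75, -40, -0.05).
Solve a·Δx + b·Δy = Δh: det = (-145)·(-40) − (-75)·0 = 5800.
∂h/∂x = [(+0.04)·(-40) − (-0.05)·0] / 5800 = -0.0002759
∂h/∂y = [(-145)·(-0.05) − (-75)·(+0.04)] / 5800 = +0.001767
h(340, 365) = 26.26 + (-0.0002759)·(130) + (+0.001767)·(250) = 26.26 -0.036 +0.442 = 26.666 ft.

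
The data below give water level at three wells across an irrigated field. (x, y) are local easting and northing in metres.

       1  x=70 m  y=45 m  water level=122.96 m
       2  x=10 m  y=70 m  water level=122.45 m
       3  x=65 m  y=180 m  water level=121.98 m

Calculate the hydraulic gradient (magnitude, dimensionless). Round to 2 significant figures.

0.0090

Taking 1 as reference: 2−1 = (-60, 25, -0.51); 3−1 = (-5, 135, -0.98).
Determinant of the coordinate differences = (-60)·135 − (-5)·25 = -7975.
∂h/∂x = [(-0.51)·135 − (-0.98)·25] / -7975 = +0.005561
∂h/∂y = [(-60)·(-0.98) − (-5)·(-0.51)] / -7975 = -0.007053
|∇h| = √(0.005561² + -0.007053²) = 0.008982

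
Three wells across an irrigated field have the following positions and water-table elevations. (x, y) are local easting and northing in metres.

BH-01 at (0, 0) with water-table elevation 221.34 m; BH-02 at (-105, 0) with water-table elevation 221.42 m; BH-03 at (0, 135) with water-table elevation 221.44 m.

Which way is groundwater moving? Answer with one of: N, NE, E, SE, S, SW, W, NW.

SE

∂h/∂x = (221.42 − 221.34) / (-105 − 0) = -0.0007619
∂h/∂y = (221.44 − 221.34) / (135 − 0) = +0.0007407
Flow = −∇h = (+0.0007619 east, -0.0007407 north), which points southeast.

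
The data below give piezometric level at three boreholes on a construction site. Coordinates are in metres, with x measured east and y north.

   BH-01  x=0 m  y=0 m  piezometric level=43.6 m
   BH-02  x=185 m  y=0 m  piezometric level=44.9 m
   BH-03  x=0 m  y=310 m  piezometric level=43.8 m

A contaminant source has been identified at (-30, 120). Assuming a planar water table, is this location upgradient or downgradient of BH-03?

downgradient

∂h/∂x = (44.9 − 43.6) / (185 − 0) = +0.007027
∂h/∂y = (43.8 − 43.6) / (310 − 0) = +0.0006452
Head at (-30, 120) = 43.6 + (+0.007027)·(-30) + (+0.0006452)·(120) = 43.47 m.
That is lower than the 43.8 m at BH-03, so the point is downgradient.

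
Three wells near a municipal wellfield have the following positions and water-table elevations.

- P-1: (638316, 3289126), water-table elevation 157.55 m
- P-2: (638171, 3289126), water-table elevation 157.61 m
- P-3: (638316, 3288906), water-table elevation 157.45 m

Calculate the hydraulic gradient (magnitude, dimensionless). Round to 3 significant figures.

0.000615

∂h/∂x = (157.61 − 157.55) / (638171 − 638316) = -0.0004138
∂h/∂y = (157.45 − 157.55) / (3288906 − 3289126) = +0.0004545
|∇h| = √(-0.0004138² + 0.0004545²) = 0.0006147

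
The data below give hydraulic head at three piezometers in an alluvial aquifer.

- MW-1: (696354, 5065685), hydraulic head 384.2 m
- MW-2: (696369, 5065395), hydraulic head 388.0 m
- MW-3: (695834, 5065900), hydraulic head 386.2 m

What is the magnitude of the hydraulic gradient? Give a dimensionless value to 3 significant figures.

0.0166

Taking MW-1 as reference: MW-2−MW-1 = (15, -290, +3.8); MW-3−MW-1 = (-520, 215, +2.0).
Solve a·Δx + b·Δy = Δh: det = 15·215 − (-520)·(-290) = -147575.
∂h/∂x = [(+3.8)·215 − (+2.0)·(-290)] / -147575 = -0.009466
∂h/∂y = [15·(+2.0) − (-520)·(+3.8)] / -147575 = -0.01359
|∇h| = √(-0.009466² + -0.01359²) = 0.01656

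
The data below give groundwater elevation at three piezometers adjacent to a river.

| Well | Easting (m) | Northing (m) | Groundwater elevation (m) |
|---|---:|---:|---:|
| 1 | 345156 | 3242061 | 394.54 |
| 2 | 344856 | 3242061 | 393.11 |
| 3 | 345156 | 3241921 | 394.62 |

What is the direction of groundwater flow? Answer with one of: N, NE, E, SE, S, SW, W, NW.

∂h/∂x = (393.11 − 394.54) / (344856 − 345156) = +0.004767
∂h/∂y = (394.62 − 394.54) / (3241921 − 3242061) = -0.0005714
Flow = −∇h = (-0.004767 east, +0.0005714 north), which points west.

W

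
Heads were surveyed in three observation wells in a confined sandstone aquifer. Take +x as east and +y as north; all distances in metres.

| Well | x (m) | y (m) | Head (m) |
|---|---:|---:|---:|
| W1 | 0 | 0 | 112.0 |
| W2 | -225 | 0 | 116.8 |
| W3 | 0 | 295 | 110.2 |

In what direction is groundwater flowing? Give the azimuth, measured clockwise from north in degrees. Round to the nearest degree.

∂h/∂x = (116.8 − 112.0) / (-225 − 0) = -0.02133
∂h/∂y = (110.2 − 112.0) / (295 − 0) = -0.006102
Flow direction (−∇h) has components (+0.02133 E, +0.006102 N).
Azimuth = atan2(E, N) = atan2(+0.02133, +0.006102) = 74.0° ≈ 074°.

074°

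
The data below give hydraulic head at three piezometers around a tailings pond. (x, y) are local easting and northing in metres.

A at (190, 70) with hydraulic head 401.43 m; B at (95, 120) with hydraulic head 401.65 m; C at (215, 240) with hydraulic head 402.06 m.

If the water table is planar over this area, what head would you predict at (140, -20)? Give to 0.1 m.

Differences from A: to B (Δx, Δy, Δh) = (-95, 50, +0.22); to C = (25, 170, +0.63).
Determinant of the coordinate differences = (-95)·170 − 25·50 = -17400.
∂h/∂x = [(+0.22)·170 − (+0.63)·50] / -17400 = -0.0003391
∂h/∂y = [(-95)·(+0.63) − 25·(+0.22)] / -17400 = +0.003756
h(140, -20) = 401.43 + (-0.0003391)·(-50) + (+0.003756)·(-90) = 401.43 +0.017 -0.338 = 401.109 m.

401.1 m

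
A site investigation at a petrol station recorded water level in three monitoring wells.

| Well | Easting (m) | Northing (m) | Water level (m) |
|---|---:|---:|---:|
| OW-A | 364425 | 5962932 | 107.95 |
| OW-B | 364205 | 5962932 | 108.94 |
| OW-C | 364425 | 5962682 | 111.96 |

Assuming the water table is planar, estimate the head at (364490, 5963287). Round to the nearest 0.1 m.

102.0 m

∂h/∂x = (108.94 − 107.95) / (364205 − 364425) = -0.004500
∂h/∂y = (111.96 − 107.95) / (5962682 − 5962932) = -0.01604
h(364490, 5963287) = 107.95 + (-0.004500)·(65) + (-0.01604)·(355) = 107.95 -0.292 -5.694 = 101.963 m.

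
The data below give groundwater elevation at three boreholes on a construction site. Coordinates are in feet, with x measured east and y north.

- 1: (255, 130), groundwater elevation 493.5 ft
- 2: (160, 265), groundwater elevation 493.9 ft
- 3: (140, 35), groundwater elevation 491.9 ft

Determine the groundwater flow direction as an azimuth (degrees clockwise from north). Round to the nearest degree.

222°

Three-point gradient (reference 1): Δ to 2 = (-95, 135, +0.4), Δ to 3 = (-115, -95, -1.6).
∂h/∂x = +0.007251, ∂h/∂y = +0.008065 (det = 24550).
Flow direction (−∇h) has components (-0.007251 E, -0.008065 N).
Azimuth = atan2(E, N) = atan2(-0.007251, -0.008065) = 222.0° ≈ 222°.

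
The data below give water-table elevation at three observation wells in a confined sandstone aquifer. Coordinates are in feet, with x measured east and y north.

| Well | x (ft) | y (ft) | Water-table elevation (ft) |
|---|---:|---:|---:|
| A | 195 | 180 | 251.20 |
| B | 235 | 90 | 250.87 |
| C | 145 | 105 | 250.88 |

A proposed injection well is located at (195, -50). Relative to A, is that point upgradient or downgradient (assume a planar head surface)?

Taking A as reference: B−A = (40, -90, -0.33); C−A = (-50, -75, -0.32).
Determinant of the coordinate differences = 40·(-75) − (-50)·(-90) = -7500.
∂h/∂x = [(-0.33)·(-75) − (-0.32)·(-90)] / -7500 = +0.0005400
∂h/∂y = [40·(-0.32) − (-50)·(-0.33)] / -7500 = +0.003907
Head at (195, -50) = 251.20 + (+0.0005400)·(0) + (+0.003907)·(-230) = 250.30 ft.
That is lower than the 251.20 ft at A, so the point is downgradient.

downgradient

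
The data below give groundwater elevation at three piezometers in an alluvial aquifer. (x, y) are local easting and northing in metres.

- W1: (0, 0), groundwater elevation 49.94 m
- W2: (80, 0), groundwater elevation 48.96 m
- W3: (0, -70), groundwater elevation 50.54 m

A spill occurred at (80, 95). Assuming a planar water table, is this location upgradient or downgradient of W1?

∂h/∂x = (48.96 − 49.94) / (80 − 0) = -0.01225
∂h/∂y = (50.54 − 49.94) / (-70 − 0) = -0.008571
Head at (80, 95) = 49.94 + (-0.01225)·(80) + (-0.008571)·(95) = 48.15 m.
That is lower than the 49.94 m at W1, so the point is downgradient.

downgradient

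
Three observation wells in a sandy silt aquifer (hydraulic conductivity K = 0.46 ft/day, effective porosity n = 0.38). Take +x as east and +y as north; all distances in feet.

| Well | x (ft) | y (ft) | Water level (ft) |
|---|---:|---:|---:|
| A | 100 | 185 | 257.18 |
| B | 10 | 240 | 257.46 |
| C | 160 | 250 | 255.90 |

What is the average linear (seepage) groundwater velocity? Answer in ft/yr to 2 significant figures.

6.4 ft/yr

Differences from A: to B (Δx, Δy, Δh) = (-90, 55, +0.28); to C = (60, 65, -1.28).
Determinant of the coordinate differences = (-90)·65 − 60·55 = -9150.
∂h/∂x = [(+0.28)·65 − (-1.28)·55] / -9150 = -0.009683
∂h/∂y = [(-90)·(-1.28) − 60·(+0.28)] / -9150 = -0.01075
|∇h| = √(-0.009683² + -0.01075²) = 0.01447
Seepage velocity v = K·i/n = 0.46 × 0.01447 / 0.38 = 0.01752 ft/day = 6.399 ft/yr.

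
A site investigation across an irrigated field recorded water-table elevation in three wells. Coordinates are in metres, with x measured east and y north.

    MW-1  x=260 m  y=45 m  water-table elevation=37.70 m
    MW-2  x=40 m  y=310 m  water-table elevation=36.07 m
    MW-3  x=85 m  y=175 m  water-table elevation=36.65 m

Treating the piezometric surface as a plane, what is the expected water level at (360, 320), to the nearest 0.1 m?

37.2 m

With h = a·x + b·y + c and MW-1 as origin, the differences give:
  (-220)·a + 265·b = -1.63
  (-175)·a + 130·b = -1.05
Eliminate b (×130 and ×265, subtract): 17775·a = 66.350 → a = ∂h/∂x = +0.003733
Back-substitute: b = ∂h/∂y = -0.003052.
h(360, 320) = 37.70 + (+0.003733)·(100) + (-0.003052)·(275) = 37.70 +0.373 -0.839 = 37.234 m.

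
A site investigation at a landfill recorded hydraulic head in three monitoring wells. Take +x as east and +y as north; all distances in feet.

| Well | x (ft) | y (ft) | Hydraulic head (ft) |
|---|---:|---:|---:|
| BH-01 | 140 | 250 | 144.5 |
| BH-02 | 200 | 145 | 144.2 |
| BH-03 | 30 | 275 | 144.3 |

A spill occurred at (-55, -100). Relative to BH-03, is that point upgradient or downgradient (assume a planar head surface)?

With h = a·x + b·y + c and BH-01 as origin, the differences give:
  60·a + (-105)·b = -0.3
  (-110)·a + 25·b = -0.2
Eliminate b (×25 and ×(-105), subtract): -10050·a = -28.50 → a = ∂h/∂x = +0.002836
Back-substitute: b = ∂h/∂y = +0.004478.
Head at (-55, -100) = 144.5 + (+0.002836)·(-195) + (+0.004478)·(-350) = 142.38 ft.
That is lower than the 144.3 ft at BH-03, so the point is downgradient.

downgradient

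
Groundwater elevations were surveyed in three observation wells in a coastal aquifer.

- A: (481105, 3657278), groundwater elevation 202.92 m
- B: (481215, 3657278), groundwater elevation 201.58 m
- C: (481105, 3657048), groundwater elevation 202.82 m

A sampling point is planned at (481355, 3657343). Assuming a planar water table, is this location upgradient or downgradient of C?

∂h/∂x = (201.58 − 202.92) / (481215 − 481105) = -0.01218
∂h/∂y = (202.82 − 202.92) / (3657048 − 3657278) = +0.0004348
Head at (481355, 3657343) = 202.92 + (-0.01218)·(250) + (+0.0004348)·(65) = 199.90 m.
That is lower than the 202.82 m at C, so the point is downgradient.

downgradient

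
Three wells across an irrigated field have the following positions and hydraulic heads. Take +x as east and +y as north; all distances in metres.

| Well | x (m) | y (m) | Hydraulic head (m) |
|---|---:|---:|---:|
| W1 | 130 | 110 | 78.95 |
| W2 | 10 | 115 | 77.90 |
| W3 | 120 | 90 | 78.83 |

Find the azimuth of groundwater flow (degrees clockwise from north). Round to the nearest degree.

260°

Taking W1 as reference: W2−W1 = (-120, 5, -1.05); W3−W1 = (-10, -20, -0.12).
Determinant of the coordinate differences = (-120)·(-20) − (-10)·5 = 2450.
∂h/∂x = [(-1.05)·(-20) − (-0.12)·5] / 2450 = +0.008816
∂h/∂y = [(-120)·(-0.12) − (-10)·(-1.05)] / 2450 = +0.001592
Flow direction (−∇h) has components (-0.008816 E, -0.001592 N).
Azimuth = atan2(E, N) = atan2(-0.008816, -0.001592) = 259.8° ≈ 260°.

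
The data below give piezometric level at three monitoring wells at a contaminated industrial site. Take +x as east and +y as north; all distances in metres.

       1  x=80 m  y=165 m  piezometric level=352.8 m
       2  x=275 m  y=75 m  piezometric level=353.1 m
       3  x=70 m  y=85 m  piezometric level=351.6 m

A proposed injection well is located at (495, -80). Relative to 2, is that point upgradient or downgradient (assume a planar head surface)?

Differences from 1: to 2 (Δx, Δy, Δh) = (195, -90, +0.3); to 3 = (-10, -80, -1.2).
Solve a·Δx + b·Δy = Δh: det = 195·(-80) − (-10)·(-90) = -16500.
∂h/∂x = [(+0.3)·(-80) − (-1.2)·(-90)] / -16500 = +0.008000
∂h/∂y = [195·(-1.2) − (-10)·(+0.3)] / -16500 = +0.01400
Head at (495, -80) = 352.8 + (+0.008000)·(415) + (+0.01400)·(-245) = 352.69 m.
That is lower than the 353.1 m at 2, so the point is downgradient.

downgradient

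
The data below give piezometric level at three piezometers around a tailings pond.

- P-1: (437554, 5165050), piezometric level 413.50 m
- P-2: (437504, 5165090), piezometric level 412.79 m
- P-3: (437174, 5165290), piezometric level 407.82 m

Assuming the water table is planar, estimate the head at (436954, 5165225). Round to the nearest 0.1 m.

403.6 m

Taking P-1 as reference: P-2−P-1 = (-50, 40, -0.71); P-3−P-1 = (-380, 240, -5.68).
Solve a·Δx + b·Δy = Δh: det = (-50)·240 − (-380)·40 = 3200.
∂h/∂x = [(-0.71)·240 − (-5.68)·40] / 3200 = +0.01775
∂h/∂y = [(-50)·(-5.68) − (-380)·(-0.71)] / 3200 = +0.004438
h(436954, 5165225) = 413.50 + (+0.01775)·(-600) + (+0.004438)·(175) = 413.50 -10.650 +0.777 = 403.627 m.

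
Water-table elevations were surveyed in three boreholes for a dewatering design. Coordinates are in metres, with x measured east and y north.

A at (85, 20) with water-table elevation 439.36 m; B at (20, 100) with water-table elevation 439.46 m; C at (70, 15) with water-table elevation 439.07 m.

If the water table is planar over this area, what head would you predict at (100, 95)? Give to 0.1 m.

Differences from A: to B (Δx, Δy, Δh) = (-65, 80, +0.10); to C = (-15, -5, -0.29).
Determinant of the coordinate differences = (-65)·(-5) − (-15)·80 = 1525.
∂h/∂x = [(+0.10)·(-5) − (-0.29)·80] / 1525 = +0.01489
∂h/∂y = [(-65)·(-0.29) − (-15)·(+0.10)] / 1525 = +0.01334
h(100, 95) = 439.36 + (+0.01489)·(15) + (+0.01334)·(75) = 439.36 +0.223 +1.001 = 440.584 m.

440.6 m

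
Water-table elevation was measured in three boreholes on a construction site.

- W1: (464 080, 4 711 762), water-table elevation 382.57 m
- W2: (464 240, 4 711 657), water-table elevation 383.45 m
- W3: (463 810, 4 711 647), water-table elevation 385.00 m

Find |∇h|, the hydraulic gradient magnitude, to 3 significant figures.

Differences from W1: to W2 (Δx, Δy, Δh) = (160, -105, +0.88); to W3 = (-270, -115, +2.43).
Solve a·Δx + b·Δy = Δh: det = 160·(-115) − (-270)·(-105) = -46750.
∂h/∂x = [(+0.88)·(-115) − (+2.43)·(-105)] / -46750 = -0.003293
∂h/∂y = [160·(+2.43) − (-270)·(+0.88)] / -46750 = -0.01340
|∇h| = √(-0.003293² + -0.01340²) = 0.0138

0.0138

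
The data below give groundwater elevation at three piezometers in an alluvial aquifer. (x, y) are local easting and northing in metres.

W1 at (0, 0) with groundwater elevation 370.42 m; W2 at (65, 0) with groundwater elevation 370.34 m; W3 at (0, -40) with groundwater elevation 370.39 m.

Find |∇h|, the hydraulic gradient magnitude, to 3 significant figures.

0.00144

∂h/∂x = (370.34 − 370.42) / (65 − 0) = -0.001231
∂h/∂y = (370.39 − 370.42) / (-40 − 0) = +0.0007500
|∇h| = √(-0.001231² + 0.0007500²) = 0.001441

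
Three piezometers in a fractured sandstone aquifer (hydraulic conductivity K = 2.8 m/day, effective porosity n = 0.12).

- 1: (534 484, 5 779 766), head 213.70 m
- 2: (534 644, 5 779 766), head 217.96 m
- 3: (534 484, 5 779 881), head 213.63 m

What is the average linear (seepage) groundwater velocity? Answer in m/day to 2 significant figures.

0.62 m/day

∂h/∂x = (217.96 − 213.70) / (534644 − 534484) = +0.02663
∂h/∂y = (213.63 − 213.70) / (5779881 − 5779766) = -0.0006087
|∇h| = √(0.02663² + -0.0006087²) = 0.02664
Seepage velocity v = K·i/n = 2.8 × 0.02664 / 0.12 = 0.6216 m/day.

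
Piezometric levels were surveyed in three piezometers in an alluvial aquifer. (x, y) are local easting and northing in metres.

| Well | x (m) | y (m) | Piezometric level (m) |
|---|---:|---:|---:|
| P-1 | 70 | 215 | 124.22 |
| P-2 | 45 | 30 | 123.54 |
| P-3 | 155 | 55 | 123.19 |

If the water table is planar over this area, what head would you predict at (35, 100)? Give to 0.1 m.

With h = a·x + b·y + c and P-1 as origin, the differences give:
  (-25)·a + (-185)·b = -0.68
  85·a + (-160)·b = -1.03
Eliminate b (×(-160) and ×(-185), subtract): 19725·a = -81.750 → a = ∂h/∂x = -0.004144
Back-substitute: b = ∂h/∂y = +0.004236.
h(35, 100) = 124.22 + (-0.004144)·(-35) + (+0.004236)·(-115) = 124.22 +0.145 -0.487 = 123.878 m.

123.9 m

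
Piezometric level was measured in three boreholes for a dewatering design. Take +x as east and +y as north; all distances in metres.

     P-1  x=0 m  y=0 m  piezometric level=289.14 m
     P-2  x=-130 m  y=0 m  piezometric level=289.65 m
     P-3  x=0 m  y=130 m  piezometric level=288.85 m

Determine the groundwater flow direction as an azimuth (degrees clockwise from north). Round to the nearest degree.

∂h/∂x = (289.65 − 289.14) / (-130 − 0) = -0.003923
∂h/∂y = (288.85 − 289.14) / (130 − 0) = -0.002231
Flow direction (−∇h) has components (+0.003923 E, +0.002231 N).
Azimuth = atan2(E, N) = atan2(+0.003923, +0.002231) = 60.4° ≈ 060°.

060°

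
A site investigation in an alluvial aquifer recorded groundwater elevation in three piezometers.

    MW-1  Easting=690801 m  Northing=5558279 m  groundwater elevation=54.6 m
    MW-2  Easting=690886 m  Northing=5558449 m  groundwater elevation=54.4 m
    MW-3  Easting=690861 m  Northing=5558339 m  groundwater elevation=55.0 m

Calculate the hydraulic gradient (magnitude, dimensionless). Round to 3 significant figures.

0.0181

Differences from MW-1: to MW-2 (Δx, Δy, Δh) = (85, 170, -0.2); to MW-3 = (60, 60, +0.4).
Solve a·Δx + b·Δy = Δh: det = 85·60 − 60·170 = -5100.
∂h/∂x = [(-0.2)·60 − (+0.4)·170] / -5100 = +0.01569
∂h/∂y = [85·(+0.4) − 60·(-0.2)] / -5100 = -0.009020
|∇h| = √(0.01569² + -0.009020²) = 0.0181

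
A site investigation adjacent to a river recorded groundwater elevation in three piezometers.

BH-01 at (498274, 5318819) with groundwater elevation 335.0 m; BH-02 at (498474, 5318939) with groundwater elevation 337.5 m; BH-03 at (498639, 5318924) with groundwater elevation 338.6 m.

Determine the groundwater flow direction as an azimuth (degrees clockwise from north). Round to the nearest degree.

With h = a·x + b·y + c and BH-01 as origin, the differences give:
  200·a + 120·b = +2.5
  365·a + 105·b = +3.6
Eliminate b (×105 and ×120, subtract): -22800·a = -169.50 → a = ∂h/∂x = +0.007434
Back-substitute: b = ∂h/∂y = +0.008443.
Flow direction (−∇h) has components (-0.007434 E, -0.008443 N).
Azimuth = atan2(E, N) = atan2(-0.007434, -0.008443) = 221.4° ≈ 221°.

221°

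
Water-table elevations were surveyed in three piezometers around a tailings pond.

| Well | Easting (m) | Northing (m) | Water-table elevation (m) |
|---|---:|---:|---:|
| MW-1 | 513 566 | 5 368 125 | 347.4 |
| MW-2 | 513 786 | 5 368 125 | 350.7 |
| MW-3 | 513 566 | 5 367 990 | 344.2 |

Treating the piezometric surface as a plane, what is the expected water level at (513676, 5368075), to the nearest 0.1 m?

347.9 m

∂h/∂x = (350.7 − 347.4) / (513786 − 513566) = +0.01500
∂h/∂y = (344.2 − 347.4) / (5367990 − 5368125) = +0.02370
h(513676, 5368075) = 347.4 + (+0.01500)·(110) + (+0.02370)·(-50) = 347.4 +1.650 -1.185 = 347.865 m.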